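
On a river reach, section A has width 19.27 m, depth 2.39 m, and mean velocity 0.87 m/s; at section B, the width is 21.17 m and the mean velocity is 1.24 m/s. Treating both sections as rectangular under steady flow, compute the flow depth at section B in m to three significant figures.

1.53 m

Q = A₁V₁ = (19.27×2.39) × 0.87 = 40.07 m³/s
d₂ = Q/(b₂ V₂) = 40.07/(21.17×1.24) = 1.526 m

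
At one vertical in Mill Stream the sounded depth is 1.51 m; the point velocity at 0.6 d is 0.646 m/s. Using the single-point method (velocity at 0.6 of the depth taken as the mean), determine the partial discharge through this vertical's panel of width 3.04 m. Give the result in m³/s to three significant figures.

2.97 m³/s

v̄ = v₀.₆ = 0.646 m/s
q = v̄ × d × w = 0.6460 × 1.51 × 3.04 = 2.965 m³/s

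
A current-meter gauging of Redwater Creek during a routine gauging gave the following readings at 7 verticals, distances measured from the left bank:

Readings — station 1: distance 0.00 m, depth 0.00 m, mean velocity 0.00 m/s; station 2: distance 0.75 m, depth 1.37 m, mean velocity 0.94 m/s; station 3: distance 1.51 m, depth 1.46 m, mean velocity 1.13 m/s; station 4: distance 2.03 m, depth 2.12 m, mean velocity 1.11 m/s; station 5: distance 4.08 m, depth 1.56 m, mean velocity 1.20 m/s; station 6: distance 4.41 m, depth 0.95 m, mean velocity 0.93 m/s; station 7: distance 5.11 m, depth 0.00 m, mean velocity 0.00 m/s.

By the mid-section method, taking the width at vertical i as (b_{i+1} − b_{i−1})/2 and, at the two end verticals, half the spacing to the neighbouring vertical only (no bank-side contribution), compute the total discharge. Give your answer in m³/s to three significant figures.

w_2 = (1.51 − 0.00)/2 = 0.755 m; q_2 = 0.94 × 1.37 × 0.755 = 0.9723 m³/s
w_3 = (2.03 − 0.75)/2 = 0.64 m; q_3 = 1.13 × 1.46 × 0.64 = 1.056 m³/s
w_4 = (4.08 − 1.51)/2 = 1.285 m; q_4 = 1.11 × 2.12 × 1.285 = 3.024 m³/s
w_5 = (4.41 − 2.03)/2 = 1.19 m; q_5 = 1.20 × 1.56 × 1.19 = 2.228 m³/s
w_6 = (5.11 − 4.08)/2 = 0.515 m; q_6 = 0.93 × 0.95 × 0.515 = 0.4550 m³/s
Stations 1, 7 contribute zero (depth or velocity is 0).
Q = Σ qᵢ = 7.735 m³/s

7.73 m³/s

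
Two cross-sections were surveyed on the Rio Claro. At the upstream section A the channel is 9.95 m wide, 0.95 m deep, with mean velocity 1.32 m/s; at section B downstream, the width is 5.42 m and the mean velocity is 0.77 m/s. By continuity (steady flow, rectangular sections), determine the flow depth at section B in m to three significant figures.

2.99 m

Q = A₁V₁ = (9.95×0.95) × 1.32 = 12.48 m³/s
d₂ = Q/(b₂ V₂) = 12.48/(5.42×0.77) = 2.990 m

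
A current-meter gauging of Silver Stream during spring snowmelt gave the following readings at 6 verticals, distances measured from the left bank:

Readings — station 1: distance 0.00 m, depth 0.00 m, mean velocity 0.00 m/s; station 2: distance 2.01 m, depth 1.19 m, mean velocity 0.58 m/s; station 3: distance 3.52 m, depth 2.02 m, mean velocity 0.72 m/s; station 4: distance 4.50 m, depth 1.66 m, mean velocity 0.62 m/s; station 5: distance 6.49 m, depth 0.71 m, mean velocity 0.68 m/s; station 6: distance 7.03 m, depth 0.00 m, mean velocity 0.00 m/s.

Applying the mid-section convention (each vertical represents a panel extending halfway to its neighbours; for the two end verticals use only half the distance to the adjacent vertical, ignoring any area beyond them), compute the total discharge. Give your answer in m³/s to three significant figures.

w_2 = (3.52 − 0.00)/2 = 1.76 m; q_2 = 0.58 × 1.19 × 1.76 = 1.215 m³/s
w_3 = (4.50 − 2.01)/2 = 1.245 m; q_3 = 0.72 × 2.02 × 1.245 = 1.811 m³/s
w_4 = (6.49 − 3.52)/2 = 1.485 m; q_4 = 0.62 × 1.66 × 1.485 = 1.528 m³/s
w_5 = (7.03 − 4.50)/2 = 1.265 m; q_5 = 0.68 × 0.71 × 1.265 = 0.6107 m³/s
Stations 1, 6 contribute zero (depth or velocity is 0).
Q = Σ qᵢ = 5.165 m³/s

5.16 m³/s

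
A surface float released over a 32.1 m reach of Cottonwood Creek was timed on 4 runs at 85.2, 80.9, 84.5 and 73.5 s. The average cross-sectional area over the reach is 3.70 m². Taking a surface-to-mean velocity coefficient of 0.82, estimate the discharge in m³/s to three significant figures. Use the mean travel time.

1.20 m³/s

t̄ = (85.2 + 80.9 + 84.5 + 73.5) / 4 = 81.025 s
v_surface = L / t̄ = 32.1 / 81.025 = 0.3962 m/s
v_mean = 0.82 × 0.3962 = 0.3249 m/s
Q = A × v_mean = 3.70 × 0.3249 = 1.202 m³/s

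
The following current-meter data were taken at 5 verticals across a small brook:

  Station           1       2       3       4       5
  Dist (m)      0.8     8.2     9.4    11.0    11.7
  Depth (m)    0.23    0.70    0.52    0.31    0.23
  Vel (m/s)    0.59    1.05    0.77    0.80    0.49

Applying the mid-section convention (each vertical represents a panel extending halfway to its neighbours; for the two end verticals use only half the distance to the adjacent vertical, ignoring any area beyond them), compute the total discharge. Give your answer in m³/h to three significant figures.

w_1 = (8.2 − 0.8)/2 = 3.7 m; q_1 = 0.59 × 0.23 × 3.7 = 0.5021 m³/s
w_2 = (9.4 − 0.8)/2 = 4.3 m; q_2 = 1.05 × 0.70 × 4.3 = 3.161 m³/s
w_3 = (11.0 − 8.2)/2 = 1.4 m; q_3 = 0.77 × 0.52 × 1.4 = 0.5606 m³/s
w_4 = (11.7 − 9.4)/2 = 1.15 m; q_4 = 0.80 × 0.31 × 1.15 = 0.2852 m³/s
w_5 = (11.7 − 11.0)/2 = 0.35 m; q_5 = 0.49 × 0.23 × 0.35 = 0.03945 m³/s
Q = Σ qᵢ = 4.548 m³/s
= 4.548 × 3600 = 16370 m³/h

16400 m³/h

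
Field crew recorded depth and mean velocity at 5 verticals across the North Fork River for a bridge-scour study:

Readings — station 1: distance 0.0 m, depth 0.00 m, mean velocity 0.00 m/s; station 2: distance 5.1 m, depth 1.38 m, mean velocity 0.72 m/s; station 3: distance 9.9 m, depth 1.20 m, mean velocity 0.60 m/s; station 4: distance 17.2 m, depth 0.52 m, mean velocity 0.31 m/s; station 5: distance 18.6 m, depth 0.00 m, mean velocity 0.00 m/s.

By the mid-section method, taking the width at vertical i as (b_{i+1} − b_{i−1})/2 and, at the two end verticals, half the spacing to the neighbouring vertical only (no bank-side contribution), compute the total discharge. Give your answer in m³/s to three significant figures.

9.98 m³/s

w_2 = (9.9 − 0.0)/2 = 4.95 m; q_2 = 0.72 × 1.38 × 4.95 = 4.918 m³/s
w_3 = (17.2 − 5.1)/2 = 6.05 m; q_3 = 0.60 × 1.20 × 6.05 = 4.356 m³/s
w_4 = (18.6 − 9.9)/2 = 4.35 m; q_4 = 0.31 × 0.52 × 4.35 = 0.7012 m³/s
Stations 1, 5 contribute zero (depth or velocity is 0).
Q = Σ qᵢ = 9.976 m³/s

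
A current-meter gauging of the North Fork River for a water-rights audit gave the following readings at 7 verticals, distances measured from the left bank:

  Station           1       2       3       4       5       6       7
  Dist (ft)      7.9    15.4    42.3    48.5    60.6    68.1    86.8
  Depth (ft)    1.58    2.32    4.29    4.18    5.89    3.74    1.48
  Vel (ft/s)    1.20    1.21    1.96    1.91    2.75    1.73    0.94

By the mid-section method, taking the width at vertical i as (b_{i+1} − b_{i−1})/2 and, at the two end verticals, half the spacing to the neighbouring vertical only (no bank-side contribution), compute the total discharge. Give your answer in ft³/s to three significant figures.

524 ft³/s

w_1 = (15.4 − 7.9)/2 = 3.75 ft; q_1 = 1.20 × 1.58 × 3.75 = 7.110 ft³/s
w_2 = (42.3 − 7.9)/2 = 17.2 ft; q_2 = 1.21 × 2.32 × 17.2 = 48.28 ft³/s
w_3 = (48.5 − 15.4)/2 = 16.55 ft; q_3 = 1.96 × 4.29 × 16.55 = 139.2 ft³/s
w_4 = (60.6 − 42.3)/2 = 9.15 ft; q_4 = 1.91 × 4.18 × 9.15 = 73.05 ft³/s
w_5 = (68.1 − 48.5)/2 = 9.8 ft; q_5 = 2.75 × 5.89 × 9.8 = 158.7 ft³/s
w_6 = (86.8 − 60.6)/2 = 13.1 ft; q_6 = 1.73 × 3.74 × 13.1 = 84.76 ft³/s
w_7 = (86.8 − 68.1)/2 = 9.35 ft; q_7 = 0.94 × 1.48 × 9.35 = 13.01 ft³/s
Q = Σ qᵢ = 524.1 ft³/s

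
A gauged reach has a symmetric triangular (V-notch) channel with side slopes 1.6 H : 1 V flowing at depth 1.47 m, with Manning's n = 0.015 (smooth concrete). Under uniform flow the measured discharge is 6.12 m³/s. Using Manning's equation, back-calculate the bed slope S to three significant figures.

0.00132

A = z·y² = 1.6×1.47² = 3.457 m²
P = 2y√(1+z²) = 2×1.47×√(1+1.6²) = 5.547 m
R = A/P = 3.457/5.547 = 0.6233 m
S = (Q·n / (1·A·R^(2/3)))² = (6.12×0.015 / (1×3.457×0.7297))² = 0.001324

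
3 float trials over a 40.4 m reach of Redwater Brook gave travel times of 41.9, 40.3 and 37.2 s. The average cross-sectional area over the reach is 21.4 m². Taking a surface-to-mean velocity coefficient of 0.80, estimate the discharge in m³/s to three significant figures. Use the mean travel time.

t̄ = (41.9 + 40.3 + 37.2) / 3 = 39.8 s
v_surface = L / t̄ = 40.4 / 39.8 = 1.015 m/s
v_mean = 0.80 × 1.015 = 0.8121 m/s
Q = A × v_mean = 21.4 × 0.8121 = 17.38 m³/s

17.4 m³/s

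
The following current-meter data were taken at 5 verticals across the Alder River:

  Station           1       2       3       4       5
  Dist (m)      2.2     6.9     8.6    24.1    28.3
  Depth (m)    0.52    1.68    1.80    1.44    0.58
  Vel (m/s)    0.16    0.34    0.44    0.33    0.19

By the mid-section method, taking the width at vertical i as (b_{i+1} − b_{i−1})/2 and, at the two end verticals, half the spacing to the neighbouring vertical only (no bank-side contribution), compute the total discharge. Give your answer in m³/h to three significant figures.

w_1 = (6.9 − 2.2)/2 = 2.35 m; q_1 = 0.16 × 0.52 × 2.35 = 0.1955 m³/s
w_2 = (8.6 − 2.2)/2 = 3.2 m; q_2 = 0.34 × 1.68 × 3.2 = 1.828 m³/s
w_3 = (24.1 − 6.9)/2 = 8.6 m; q_3 = 0.44 × 1.80 × 8.6 = 6.811 m³/s
w_4 = (28.3 − 8.6)/2 = 9.85 m; q_4 = 0.33 × 1.44 × 9.85 = 4.681 m³/s
w_5 = (28.3 − 24.1)/2 = 2.1 m; q_5 = 0.19 × 0.58 × 2.1 = 0.2314 m³/s
Q = Σ qᵢ = 13.75 m³/s
= 13.75 × 3600 = 49490 m³/h

49500 m³/h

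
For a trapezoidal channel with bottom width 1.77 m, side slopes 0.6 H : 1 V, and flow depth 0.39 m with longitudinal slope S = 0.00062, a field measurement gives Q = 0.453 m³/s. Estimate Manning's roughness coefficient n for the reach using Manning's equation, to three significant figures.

0.0189

A = (b + z·y)·y = (1.77 + 0.6×0.39)×0.39 = 0.7816 m²
P = b + 2y√(1+z²) = 1.77 + 2×0.39×√(1+0.6²) = 2.680 m
R = A/P = 0.7816/2.680 = 0.2917 m
n = (1/Q)·A·R^(2/3)·S^(1/2) = (1/0.453) × 0.7816 × 0.4398 × 0.02490 = 0.01889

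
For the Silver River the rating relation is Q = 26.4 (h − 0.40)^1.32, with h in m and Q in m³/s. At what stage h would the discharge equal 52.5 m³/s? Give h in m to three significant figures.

h − h₀ = (Q/C)^(1/b) = (52.5/26.4)^(1/1.32) = 1.683 m
h = 0.40 + 1.683 = 2.083 m

2.08 m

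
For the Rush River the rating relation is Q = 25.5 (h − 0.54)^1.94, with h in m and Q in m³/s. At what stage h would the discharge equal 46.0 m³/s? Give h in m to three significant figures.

h − h₀ = (Q/C)^(1/b) = (46.0/25.5)^(1/1.94) = 1.355 m
h = 0.54 + 1.355 = 1.895 m

1.90 m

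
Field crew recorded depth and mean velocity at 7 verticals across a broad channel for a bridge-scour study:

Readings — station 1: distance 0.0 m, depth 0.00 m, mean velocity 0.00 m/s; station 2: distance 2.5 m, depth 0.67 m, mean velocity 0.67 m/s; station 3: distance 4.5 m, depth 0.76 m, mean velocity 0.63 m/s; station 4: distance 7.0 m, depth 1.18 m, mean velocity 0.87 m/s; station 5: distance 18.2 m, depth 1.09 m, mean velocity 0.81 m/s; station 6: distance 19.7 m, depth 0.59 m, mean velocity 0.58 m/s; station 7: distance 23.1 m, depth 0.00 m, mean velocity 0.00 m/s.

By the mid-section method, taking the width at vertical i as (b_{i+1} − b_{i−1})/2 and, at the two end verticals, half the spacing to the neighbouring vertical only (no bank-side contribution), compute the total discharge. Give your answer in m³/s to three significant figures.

w_2 = (4.5 − 0.0)/2 = 2.25 m; q_2 = 0.67 × 0.67 × 2.25 = 1.010 m³/s
w_3 = (7.0 − 2.5)/2 = 2.25 m; q_3 = 0.63 × 0.76 × 2.25 = 1.077 m³/s
w_4 = (18.2 − 4.5)/2 = 6.85 m; q_4 = 0.87 × 1.18 × 6.85 = 7.032 m³/s
w_5 = (19.7 − 7.0)/2 = 6.35 m; q_5 = 0.81 × 1.09 × 6.35 = 5.606 m³/s
w_6 = (23.1 − 18.2)/2 = 2.45 m; q_6 = 0.58 × 0.59 × 2.45 = 0.8384 m³/s
Stations 1, 7 contribute zero (depth or velocity is 0).
Q = Σ qᵢ = 15.56 m³/s

15.6 m³/s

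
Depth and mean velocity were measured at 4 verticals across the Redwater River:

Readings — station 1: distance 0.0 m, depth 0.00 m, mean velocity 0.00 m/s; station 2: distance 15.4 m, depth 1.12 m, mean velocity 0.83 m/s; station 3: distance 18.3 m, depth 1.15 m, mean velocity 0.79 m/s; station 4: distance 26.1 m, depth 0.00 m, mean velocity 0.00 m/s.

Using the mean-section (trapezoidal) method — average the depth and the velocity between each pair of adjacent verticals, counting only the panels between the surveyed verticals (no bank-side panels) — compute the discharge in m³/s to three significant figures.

Panel 1-2: Δb = 15.4 m, d̄ = (0.00+1.12)/2 = 0.56, v̄ = (0.00+0.83)/2 = 0.415 → q = 15.4×0.56×0.415 = 3.579 m³/s
Panel 2-3: Δb = 2.9 m, d̄ = (1.12+1.15)/2 = 1.135, v̄ = (0.83+0.79)/2 = 0.81 → q = 2.9×1.135×0.81 = 2.666 m³/s
Panel 3-4: Δb = 7.8 m, d̄ = (1.15+0.00)/2 = 0.575, v̄ = (0.79+0.00)/2 = 0.395 → q = 7.8×0.575×0.395 = 1.772 m³/s
Q = Σ q = 8.017 m³/s

8.02 m³/s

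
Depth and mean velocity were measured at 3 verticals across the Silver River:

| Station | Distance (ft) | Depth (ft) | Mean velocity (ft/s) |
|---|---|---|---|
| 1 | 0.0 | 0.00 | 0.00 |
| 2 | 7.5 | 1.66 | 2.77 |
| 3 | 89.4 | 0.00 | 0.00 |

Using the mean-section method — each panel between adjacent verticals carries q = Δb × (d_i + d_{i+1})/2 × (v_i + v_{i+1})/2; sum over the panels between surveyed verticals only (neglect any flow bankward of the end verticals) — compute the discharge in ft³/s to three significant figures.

Panel 1-2: Δb = 7.5 ft, d̄ = (0.00+1.66)/2 = 0.83, v̄ = (0.00+2.77)/2 = 1.385 → q = 7.5×0.83×1.385 = 8.622 ft³/s
Panel 2-3: Δb = 81.9 ft, d̄ = (1.66+0.00)/2 = 0.83, v̄ = (2.77+0.00)/2 = 1.385 → q = 81.9×0.83×1.385 = 94.15 ft³/s
Q = Σ q = 102.8 ft³/s

103 ft³/s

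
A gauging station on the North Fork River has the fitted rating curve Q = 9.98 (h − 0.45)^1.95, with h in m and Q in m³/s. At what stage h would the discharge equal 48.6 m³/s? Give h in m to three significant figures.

2.70 m

h − h₀ = (Q/C)^(1/b) = (48.6/9.98)^(1/1.95) = 2.252 m
h = 0.45 + 2.252 = 2.702 m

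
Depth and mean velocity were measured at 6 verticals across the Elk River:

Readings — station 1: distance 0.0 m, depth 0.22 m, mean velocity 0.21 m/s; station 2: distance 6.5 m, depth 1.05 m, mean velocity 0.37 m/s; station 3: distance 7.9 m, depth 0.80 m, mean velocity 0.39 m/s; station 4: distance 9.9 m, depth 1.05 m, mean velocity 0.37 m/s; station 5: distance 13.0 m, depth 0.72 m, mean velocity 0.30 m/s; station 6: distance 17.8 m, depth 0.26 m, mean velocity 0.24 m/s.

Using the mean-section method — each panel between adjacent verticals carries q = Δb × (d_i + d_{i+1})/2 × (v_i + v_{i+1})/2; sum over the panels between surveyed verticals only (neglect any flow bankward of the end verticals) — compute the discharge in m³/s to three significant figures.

Panel 1-2: Δb = 6.5 m, d̄ = (0.22+1.05)/2 = 0.635, v̄ = (0.21+0.37)/2 = 0.29 → q = 6.5×0.635×0.29 = 1.197 m³/s
Panel 2-3: Δb = 1.4 m, d̄ = (1.05+0.80)/2 = 0.925, v̄ = (0.37+0.39)/2 = 0.38 → q = 1.4×0.925×0.38 = 0.4921 m³/s
Panel 3-4: Δb = 2 m, d̄ = (0.80+1.05)/2 = 0.925, v̄ = (0.39+0.37)/2 = 0.38 → q = 2×0.925×0.38 = 0.7030 m³/s
Panel 4-5: Δb = 3.1 m, d̄ = (1.05+0.72)/2 = 0.885, v̄ = (0.37+0.30)/2 = 0.335 → q = 3.1×0.885×0.335 = 0.9191 m³/s
Panel 5-6: Δb = 4.8 m, d̄ = (0.72+0.26)/2 = 0.49, v̄ = (0.30+0.24)/2 = 0.27 → q = 4.8×0.49×0.27 = 0.6350 m³/s
Q = Σ q = 3.946 m³/s

3.95 m³/s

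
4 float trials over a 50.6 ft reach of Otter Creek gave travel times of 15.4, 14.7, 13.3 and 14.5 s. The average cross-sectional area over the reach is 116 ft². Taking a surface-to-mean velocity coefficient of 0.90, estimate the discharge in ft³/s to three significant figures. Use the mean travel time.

365 ft³/s

t̄ = (15.4 + 14.7 + 13.3 + 14.5) / 4 = 14.475 s
v_surface = L / t̄ = 50.6 / 14.475 = 3.496 ft/s
v_mean = 0.90 × 3.496 = 3.146 ft/s
Q = A × v_mean = 116 × 3.146 = 364.9 ft³/s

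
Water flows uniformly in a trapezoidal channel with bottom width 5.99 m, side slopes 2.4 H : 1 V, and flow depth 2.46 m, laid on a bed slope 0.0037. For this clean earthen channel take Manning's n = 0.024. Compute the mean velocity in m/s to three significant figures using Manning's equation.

A = (b + z·y)·y = (5.99 + 2.4×2.46)×2.46 = 29.26 m²
P = b + 2y√(1+z²) = 5.99 + 2×2.46×√(1+2.4²) = 18.78 m
R = A/P = 29.26/18.78 = 1.558 m
Q = (1/n)·A·R^(2/3)·S^(1/2) = (1/0.024) × 29.26 × 1.558^(2/3) × 0.0037^(1/2) = 99.66 m³/s
V = Q/A = 99.66/29.26 = 3.406 m/s

3.41 m/s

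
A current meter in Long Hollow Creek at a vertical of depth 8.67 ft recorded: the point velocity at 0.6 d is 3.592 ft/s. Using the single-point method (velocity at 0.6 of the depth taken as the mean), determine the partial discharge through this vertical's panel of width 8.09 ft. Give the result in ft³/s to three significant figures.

252 ft³/s

v̄ = v₀.₆ = 3.592 ft/s
q = v̄ × d × w = 3.592 × 8.67 × 8.09 = 251.9 ft³/s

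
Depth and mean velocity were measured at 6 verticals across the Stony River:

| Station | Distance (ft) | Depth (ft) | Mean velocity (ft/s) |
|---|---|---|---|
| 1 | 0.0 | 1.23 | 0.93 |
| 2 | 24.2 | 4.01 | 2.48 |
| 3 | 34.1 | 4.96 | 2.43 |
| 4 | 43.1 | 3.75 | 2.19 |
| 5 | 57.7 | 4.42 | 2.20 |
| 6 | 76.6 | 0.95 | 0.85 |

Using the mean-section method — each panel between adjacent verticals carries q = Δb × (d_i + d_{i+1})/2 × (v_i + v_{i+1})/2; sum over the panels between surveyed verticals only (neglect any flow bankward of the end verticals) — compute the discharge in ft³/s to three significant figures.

516 ft³/s

Panel 1-2: Δb = 24.2 ft, d̄ = (1.23+4.01)/2 = 2.62, v̄ = (0.93+2.48)/2 = 1.705 → q = 24.2×2.62×1.705 = 108.1 ft³/s
Panel 2-3: Δb = 9.9 ft, d̄ = (4.01+4.96)/2 = 4.485, v̄ = (2.48+2.43)/2 = 2.455 → q = 9.9×4.485×2.455 = 109.0 ft³/s
Panel 3-4: Δb = 9 ft, d̄ = (4.96+3.75)/2 = 4.355, v̄ = (2.43+2.19)/2 = 2.31 → q = 9×4.355×2.31 = 90.54 ft³/s
Panel 4-5: Δb = 14.6 ft, d̄ = (3.75+4.42)/2 = 4.085, v̄ = (2.19+2.20)/2 = 2.195 → q = 14.6×4.085×2.195 = 130.9 ft³/s
Panel 5-6: Δb = 18.9 ft, d̄ = (4.42+0.95)/2 = 2.685, v̄ = (2.20+0.85)/2 = 1.525 → q = 18.9×2.685×1.525 = 77.39 ft³/s
Q = Σ q = 516.0 ft³/s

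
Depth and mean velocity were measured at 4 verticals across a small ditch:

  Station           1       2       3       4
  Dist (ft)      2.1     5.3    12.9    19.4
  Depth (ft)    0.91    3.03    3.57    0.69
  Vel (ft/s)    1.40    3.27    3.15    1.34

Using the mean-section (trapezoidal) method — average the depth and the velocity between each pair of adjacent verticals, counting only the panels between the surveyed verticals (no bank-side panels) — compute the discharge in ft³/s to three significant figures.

126 ft³/s

Panel 1-2: Δb = 3.2 ft, d̄ = (0.91+3.03)/2 = 1.97, v̄ = (1.40+3.27)/2 = 2.335 → q = 3.2×1.97×2.335 = 14.72 ft³/s
Panel 2-3: Δb = 7.6 ft, d̄ = (3.03+3.57)/2 = 3.3, v̄ = (3.27+3.15)/2 = 3.21 → q = 7.6×3.3×3.21 = 80.51 ft³/s
Panel 3-4: Δb = 6.5 ft, d̄ = (3.57+0.69)/2 = 2.13, v̄ = (3.15+1.34)/2 = 2.245 → q = 6.5×2.13×2.245 = 31.08 ft³/s
Q = Σ q = 126.3 ft³/s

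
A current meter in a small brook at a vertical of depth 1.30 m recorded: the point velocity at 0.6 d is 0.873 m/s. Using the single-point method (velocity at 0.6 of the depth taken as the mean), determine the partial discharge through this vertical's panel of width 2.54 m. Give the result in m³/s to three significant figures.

2.88 m³/s

v̄ = v₀.₆ = 0.873 m/s
q = v̄ × d × w = 0.8730 × 1.30 × 2.54 = 2.883 m³/s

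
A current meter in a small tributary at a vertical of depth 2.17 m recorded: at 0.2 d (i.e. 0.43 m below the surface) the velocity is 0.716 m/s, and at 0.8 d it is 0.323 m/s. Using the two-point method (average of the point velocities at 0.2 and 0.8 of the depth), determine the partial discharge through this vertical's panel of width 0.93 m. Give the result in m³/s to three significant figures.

v̄ = (0.716 + 0.323) / 2 = 0.5195 m/s
q = v̄ × d × w = 0.5195 × 2.17 × 0.93 = 1.048 m³/s

1.05 m³/s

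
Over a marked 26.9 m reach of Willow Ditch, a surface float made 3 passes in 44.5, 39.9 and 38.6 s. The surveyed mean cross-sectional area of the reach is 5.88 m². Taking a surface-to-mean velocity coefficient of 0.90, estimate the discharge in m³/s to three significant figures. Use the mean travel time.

3.47 m³/s

t̄ = (44.5 + 39.9 + 38.6) / 3 = 41 s
v_surface = L / t̄ = 26.9 / 41 = 0.6561 m/s
v_mean = 0.90 × 0.6561 = 0.5905 m/s
Q = A × v_mean = 5.88 × 0.5905 = 3.472 m³/s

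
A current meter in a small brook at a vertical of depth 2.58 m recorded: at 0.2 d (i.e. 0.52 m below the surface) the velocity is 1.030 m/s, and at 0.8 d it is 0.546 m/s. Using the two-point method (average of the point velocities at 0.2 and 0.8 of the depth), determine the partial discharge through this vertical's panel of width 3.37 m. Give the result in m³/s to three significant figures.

v̄ = (1.030 + 0.546) / 2 = 0.7880 m/s
q = v̄ × d × w = 0.7880 × 2.58 × 3.37 = 6.851 m³/s

6.85 m³/s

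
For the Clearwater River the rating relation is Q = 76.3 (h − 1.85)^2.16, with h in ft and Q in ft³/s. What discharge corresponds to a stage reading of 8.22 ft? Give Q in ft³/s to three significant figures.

4160 ft³/s

Q = 76.3 × (8.22 − 1.85)^2.16 = 76.3 × 6.37^2.16 = 4164 ft³/s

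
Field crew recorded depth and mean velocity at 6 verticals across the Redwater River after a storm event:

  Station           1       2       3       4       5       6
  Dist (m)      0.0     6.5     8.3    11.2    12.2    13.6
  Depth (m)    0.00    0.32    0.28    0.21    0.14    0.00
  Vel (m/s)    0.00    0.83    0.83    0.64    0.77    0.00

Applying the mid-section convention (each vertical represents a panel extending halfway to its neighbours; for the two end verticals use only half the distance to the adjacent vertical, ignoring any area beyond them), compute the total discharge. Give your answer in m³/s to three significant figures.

2.04 m³/s

w_2 = (8.3 − 0.0)/2 = 4.15 m; q_2 = 0.83 × 0.32 × 4.15 = 1.102 m³/s
w_3 = (11.2 − 6.5)/2 = 2.35 m; q_3 = 0.83 × 0.28 × 2.35 = 0.5461 m³/s
w_4 = (12.2 − 8.3)/2 = 1.95 m; q_4 = 0.64 × 0.21 × 1.95 = 0.2621 m³/s
w_5 = (13.6 − 11.2)/2 = 1.2 m; q_5 = 0.77 × 0.14 × 1.2 = 0.1294 m³/s
Stations 1, 6 contribute zero (depth or velocity is 0).
Q = Σ qᵢ = 2.040 m³/s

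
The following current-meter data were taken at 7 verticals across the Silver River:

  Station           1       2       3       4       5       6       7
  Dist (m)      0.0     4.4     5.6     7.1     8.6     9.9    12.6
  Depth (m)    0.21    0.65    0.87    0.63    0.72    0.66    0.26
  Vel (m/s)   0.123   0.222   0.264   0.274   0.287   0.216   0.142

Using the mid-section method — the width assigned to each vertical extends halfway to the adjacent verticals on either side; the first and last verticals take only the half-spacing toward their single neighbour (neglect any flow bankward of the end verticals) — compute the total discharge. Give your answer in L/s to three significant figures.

1650 L/s

w_1 = (4.4 − 0.0)/2 = 2.2 m; q_1 = 0.123 × 0.21 × 2.2 = 0.05683 m³/s
w_2 = (5.6 − 0.0)/2 = 2.8 m; q_2 = 0.222 × 0.65 × 2.8 = 0.4040 m³/s
w_3 = (7.1 − 4.4)/2 = 1.35 m; q_3 = 0.264 × 0.87 × 1.35 = 0.3101 m³/s
w_4 = (8.6 − 5.6)/2 = 1.5 m; q_4 = 0.274 × 0.63 × 1.5 = 0.2589 m³/s
w_5 = (9.9 − 7.1)/2 = 1.4 m; q_5 = 0.287 × 0.72 × 1.4 = 0.2893 m³/s
w_6 = (12.6 − 8.6)/2 = 2 m; q_6 = 0.216 × 0.66 × 2 = 0.2851 m³/s
w_7 = (12.6 − 9.9)/2 = 1.35 m; q_7 = 0.142 × 0.26 × 1.35 = 0.04984 m³/s
Q = Σ qᵢ = 1.654 m³/s
= 1.654 × 1000 = 1654 L/s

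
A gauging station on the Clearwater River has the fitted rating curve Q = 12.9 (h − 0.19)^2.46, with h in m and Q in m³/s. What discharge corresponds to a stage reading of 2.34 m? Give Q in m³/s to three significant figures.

84.8 m³/s

Q = 12.9 × (2.34 − 0.19)^2.46 = 12.9 × 2.15^2.46 = 84.80 m³/s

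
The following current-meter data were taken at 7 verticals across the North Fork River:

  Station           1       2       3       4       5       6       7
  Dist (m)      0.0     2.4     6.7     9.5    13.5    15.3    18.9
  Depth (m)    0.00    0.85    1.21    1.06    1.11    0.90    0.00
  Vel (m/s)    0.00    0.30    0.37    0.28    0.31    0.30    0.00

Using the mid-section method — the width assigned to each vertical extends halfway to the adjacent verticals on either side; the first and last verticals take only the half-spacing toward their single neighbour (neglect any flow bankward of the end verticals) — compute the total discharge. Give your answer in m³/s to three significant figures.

5.18 m³/s

w_2 = (6.7 − 0.0)/2 = 3.35 m; q_2 = 0.30 × 0.85 × 3.35 = 0.8543 m³/s
w_3 = (9.5 − 2.4)/2 = 3.55 m; q_3 = 0.37 × 1.21 × 3.55 = 1.589 m³/s
w_4 = (13.5 − 6.7)/2 = 3.4 m; q_4 = 0.28 × 1.06 × 3.4 = 1.009 m³/s
w_5 = (15.3 − 9.5)/2 = 2.9 m; q_5 = 0.31 × 1.11 × 2.9 = 0.9979 m³/s
w_6 = (18.9 − 13.5)/2 = 2.7 m; q_6 = 0.30 × 0.90 × 2.7 = 0.7290 m³/s
Stations 1, 7 contribute zero (depth or velocity is 0).
Q = Σ qᵢ = 5.180 m³/s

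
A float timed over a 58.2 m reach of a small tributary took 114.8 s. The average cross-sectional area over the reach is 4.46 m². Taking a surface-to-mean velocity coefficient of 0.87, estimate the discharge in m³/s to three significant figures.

v_surface = L / t̄ = 58.2 / 114.8 = 0.5070 m/s
v_mean = 0.87 × 0.5070 = 0.4411 m/s
Q = A × v_mean = 4.46 × 0.4411 = 1.967 m³/s

1.97 m³/s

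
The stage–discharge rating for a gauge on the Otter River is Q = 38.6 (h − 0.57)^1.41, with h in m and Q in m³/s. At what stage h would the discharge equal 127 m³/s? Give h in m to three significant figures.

2.90 m

h − h₀ = (Q/C)^(1/b) = (127/38.6)^(1/1.41) = 2.327 m
h = 0.57 + 2.327 = 2.897 m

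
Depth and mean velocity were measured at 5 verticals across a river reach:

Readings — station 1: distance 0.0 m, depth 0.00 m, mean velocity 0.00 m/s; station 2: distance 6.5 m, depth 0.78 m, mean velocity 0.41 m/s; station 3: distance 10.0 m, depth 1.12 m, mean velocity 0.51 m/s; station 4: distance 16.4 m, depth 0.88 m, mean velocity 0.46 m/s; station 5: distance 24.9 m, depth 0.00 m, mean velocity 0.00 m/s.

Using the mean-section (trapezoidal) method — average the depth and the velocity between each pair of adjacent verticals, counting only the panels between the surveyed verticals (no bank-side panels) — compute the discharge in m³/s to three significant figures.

6.01 m³/s

Panel 1-2: Δb = 6.5 m, d̄ = (0.00+0.78)/2 = 0.39, v̄ = (0.00+0.41)/2 = 0.205 → q = 6.5×0.39×0.205 = 0.5197 m³/s
Panel 2-3: Δb = 3.5 m, d̄ = (0.78+1.12)/2 = 0.95, v̄ = (0.41+0.51)/2 = 0.46 → q = 3.5×0.95×0.46 = 1.530 m³/s
Panel 3-4: Δb = 6.4 m, d̄ = (1.12+0.88)/2 = 1, v̄ = (0.51+0.46)/2 = 0.485 → q = 6.4×1×0.485 = 3.104 m³/s
Panel 4-5: Δb = 8.5 m, d̄ = (0.88+0.00)/2 = 0.44, v̄ = (0.46+0.00)/2 = 0.23 → q = 8.5×0.44×0.23 = 0.8602 m³/s
Q = Σ q = 6.013 m³/s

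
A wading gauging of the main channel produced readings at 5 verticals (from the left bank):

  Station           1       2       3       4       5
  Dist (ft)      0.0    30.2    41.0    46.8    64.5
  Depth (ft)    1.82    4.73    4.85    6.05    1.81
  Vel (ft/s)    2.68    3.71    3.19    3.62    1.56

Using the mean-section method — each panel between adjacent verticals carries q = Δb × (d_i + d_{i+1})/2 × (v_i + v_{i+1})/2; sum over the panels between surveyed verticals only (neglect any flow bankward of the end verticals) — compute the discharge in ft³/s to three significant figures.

782 ft³/s

Panel 1-2: Δb = 30.2 ft, d̄ = (1.82+4.73)/2 = 3.275, v̄ = (2.68+3.71)/2 = 3.195 → q = 30.2×3.275×3.195 = 316.0 ft³/s
Panel 2-3: Δb = 10.8 ft, d̄ = (4.73+4.85)/2 = 4.79, v̄ = (3.71+3.19)/2 = 3.45 → q = 10.8×4.79×3.45 = 178.5 ft³/s
Panel 3-4: Δb = 5.8 ft, d̄ = (4.85+6.05)/2 = 5.45, v̄ = (3.19+3.62)/2 = 3.405 → q = 5.8×5.45×3.405 = 107.6 ft³/s
Panel 4-5: Δb = 17.7 ft, d̄ = (6.05+1.81)/2 = 3.93, v̄ = (3.62+1.56)/2 = 2.59 → q = 17.7×3.93×2.59 = 180.2 ft³/s
Q = Σ q = 782.3 ft³/s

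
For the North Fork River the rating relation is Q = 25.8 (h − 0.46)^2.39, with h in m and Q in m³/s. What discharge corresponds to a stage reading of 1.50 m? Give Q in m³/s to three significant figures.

28.3 m³/s

Q = 25.8 × (1.50 − 0.46)^2.39 = 25.8 × 1.04^2.39 = 28.34 m³/s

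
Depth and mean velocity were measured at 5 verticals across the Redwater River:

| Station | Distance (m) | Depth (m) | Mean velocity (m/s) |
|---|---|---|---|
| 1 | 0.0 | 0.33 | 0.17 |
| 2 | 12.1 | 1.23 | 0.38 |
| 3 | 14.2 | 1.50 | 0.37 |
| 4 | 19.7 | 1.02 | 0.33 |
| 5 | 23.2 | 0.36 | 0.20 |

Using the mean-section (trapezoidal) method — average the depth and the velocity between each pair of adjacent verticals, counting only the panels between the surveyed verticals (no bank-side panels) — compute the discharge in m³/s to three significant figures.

Panel 1-2: Δb = 12.1 m, d̄ = (0.33+1.23)/2 = 0.78, v̄ = (0.17+0.38)/2 = 0.275 → q = 12.1×0.78×0.275 = 2.595 m³/s
Panel 2-3: Δb = 2.1 m, d̄ = (1.23+1.50)/2 = 1.365, v̄ = (0.38+0.37)/2 = 0.375 → q = 2.1×1.365×0.375 = 1.075 m³/s
Panel 3-4: Δb = 5.5 m, d̄ = (1.50+1.02)/2 = 1.26, v̄ = (0.37+0.33)/2 = 0.35 → q = 5.5×1.26×0.35 = 2.426 m³/s
Panel 4-5: Δb = 3.5 m, d̄ = (1.02+0.36)/2 = 0.69, v̄ = (0.33+0.20)/2 = 0.265 → q = 3.5×0.69×0.265 = 0.6400 m³/s
Q = Σ q = 6.736 m³/s

6.74 m³/s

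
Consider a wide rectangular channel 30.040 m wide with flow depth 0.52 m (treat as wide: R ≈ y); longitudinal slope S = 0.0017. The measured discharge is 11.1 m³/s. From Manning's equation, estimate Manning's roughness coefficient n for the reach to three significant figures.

0.0375

A = b·y = 30.040 × 0.52 = 15.62 m²
Wide channel: R ≈ y = 0.52 m
n = (1/Q)·A·R^(2/3)·S^(1/2) = (1/11.1) × 15.62 × 0.6466 × 0.04123 = 0.03752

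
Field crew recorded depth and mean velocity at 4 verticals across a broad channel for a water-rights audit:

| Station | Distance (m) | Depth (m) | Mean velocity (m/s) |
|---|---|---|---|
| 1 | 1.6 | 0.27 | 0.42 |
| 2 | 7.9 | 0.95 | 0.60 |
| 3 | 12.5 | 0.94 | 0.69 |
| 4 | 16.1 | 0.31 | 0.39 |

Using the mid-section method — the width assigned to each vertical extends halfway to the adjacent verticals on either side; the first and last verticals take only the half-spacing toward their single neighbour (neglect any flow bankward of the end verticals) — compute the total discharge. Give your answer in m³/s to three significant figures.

w_1 = (7.9 − 1.6)/2 = 3.15 m; q_1 = 0.42 × 0.27 × 3.15 = 0.3572 m³/s
w_2 = (12.5 − 1.6)/2 = 5.45 m; q_2 = 0.60 × 0.95 × 5.45 = 3.107 m³/s
w_3 = (16.1 − 7.9)/2 = 4.1 m; q_3 = 0.69 × 0.94 × 4.1 = 2.659 m³/s
w_4 = (16.1 − 12.5)/2 = 1.8 m; q_4 = 0.39 × 0.31 × 1.8 = 0.2176 m³/s
Q = Σ qᵢ = 6.341 m³/s

6.34 m³/s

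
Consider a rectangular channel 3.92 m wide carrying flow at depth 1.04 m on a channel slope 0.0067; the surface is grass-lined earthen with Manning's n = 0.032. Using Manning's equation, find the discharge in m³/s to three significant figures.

8.06 m³/s

A = b·y = 3.92 × 1.04 = 4.077 m²
P = b + 2y = 3.92 + 2×1.04 = 6.000 m
R = A/P = 4.077/6.000 = 0.6795 m
Q = (1/n)·A·R^(2/3)·S^(1/2) = (1/0.032) × 4.077 × 0.6795^(2/3) × 0.0067^(1/2) = 8.060 m³/s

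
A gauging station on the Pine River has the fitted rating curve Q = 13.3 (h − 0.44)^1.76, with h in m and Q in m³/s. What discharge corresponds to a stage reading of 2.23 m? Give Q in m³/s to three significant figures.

Q = 13.3 × (2.23 − 0.44)^1.76 = 13.3 × 1.79^1.76 = 37.06 m³/s

37.1 m³/s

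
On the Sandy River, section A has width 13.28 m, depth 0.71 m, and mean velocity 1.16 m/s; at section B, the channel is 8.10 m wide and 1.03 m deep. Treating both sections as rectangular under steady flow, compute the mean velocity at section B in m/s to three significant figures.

1.31 m/s

Q = A₁V₁ = (13.28×0.71) × 1.16 = 10.94 m³/s
A₂ = 8.10 × 1.03 = 8.343 m²
V₂ = Q/A₂ = 10.94/8.343 = 1.311 m/s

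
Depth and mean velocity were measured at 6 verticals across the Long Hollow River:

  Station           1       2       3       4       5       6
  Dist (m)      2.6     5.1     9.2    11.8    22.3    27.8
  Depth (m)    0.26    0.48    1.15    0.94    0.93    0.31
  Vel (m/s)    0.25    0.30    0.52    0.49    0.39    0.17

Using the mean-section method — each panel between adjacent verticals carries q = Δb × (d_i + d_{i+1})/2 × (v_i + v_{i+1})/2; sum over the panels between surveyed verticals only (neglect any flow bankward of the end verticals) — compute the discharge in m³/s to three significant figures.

8.27 m³/s

Panel 1-2: Δb = 2.5 m, d̄ = (0.26+0.48)/2 = 0.37, v̄ = (0.25+0.30)/2 = 0.275 → q = 2.5×0.37×0.275 = 0.2544 m³/s
Panel 2-3: Δb = 4.1 m, d̄ = (0.48+1.15)/2 = 0.815, v̄ = (0.30+0.52)/2 = 0.41 → q = 4.1×0.815×0.41 = 1.370 m³/s
Panel 3-4: Δb = 2.6 m, d̄ = (1.15+0.94)/2 = 1.045, v̄ = (0.52+0.49)/2 = 0.505 → q = 2.6×1.045×0.505 = 1.372 m³/s
Panel 4-5: Δb = 10.5 m, d̄ = (0.94+0.93)/2 = 0.935, v̄ = (0.49+0.39)/2 = 0.44 → q = 10.5×0.935×0.44 = 4.320 m³/s
Panel 5-6: Δb = 5.5 m, d̄ = (0.93+0.31)/2 = 0.62, v̄ = (0.39+0.17)/2 = 0.28 → q = 5.5×0.62×0.28 = 0.9548 m³/s
Q = Σ q = 8.271 m³/s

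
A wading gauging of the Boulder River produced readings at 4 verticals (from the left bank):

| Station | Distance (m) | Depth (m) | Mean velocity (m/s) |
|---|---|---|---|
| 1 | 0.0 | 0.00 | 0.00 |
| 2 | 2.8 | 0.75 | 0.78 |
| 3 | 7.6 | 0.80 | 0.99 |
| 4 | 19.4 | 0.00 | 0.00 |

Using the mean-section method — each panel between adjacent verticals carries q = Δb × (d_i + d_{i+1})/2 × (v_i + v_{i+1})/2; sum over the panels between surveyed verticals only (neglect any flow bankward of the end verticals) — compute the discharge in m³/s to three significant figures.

Panel 1-2: Δb = 2.8 m, d̄ = (0.00+0.75)/2 = 0.375, v̄ = (0.00+0.78)/2 = 0.39 → q = 2.8×0.375×0.39 = 0.4095 m³/s
Panel 2-3: Δb = 4.8 m, d̄ = (0.75+0.80)/2 = 0.775, v̄ = (0.78+0.99)/2 = 0.885 → q = 4.8×0.775×0.885 = 3.292 m³/s
Panel 3-4: Δb = 11.8 m, d̄ = (0.80+0.00)/2 = 0.4, v̄ = (0.99+0.00)/2 = 0.495 → q = 11.8×0.4×0.495 = 2.336 m³/s
Q = Σ q = 6.038 m³/s

6.04 m³/s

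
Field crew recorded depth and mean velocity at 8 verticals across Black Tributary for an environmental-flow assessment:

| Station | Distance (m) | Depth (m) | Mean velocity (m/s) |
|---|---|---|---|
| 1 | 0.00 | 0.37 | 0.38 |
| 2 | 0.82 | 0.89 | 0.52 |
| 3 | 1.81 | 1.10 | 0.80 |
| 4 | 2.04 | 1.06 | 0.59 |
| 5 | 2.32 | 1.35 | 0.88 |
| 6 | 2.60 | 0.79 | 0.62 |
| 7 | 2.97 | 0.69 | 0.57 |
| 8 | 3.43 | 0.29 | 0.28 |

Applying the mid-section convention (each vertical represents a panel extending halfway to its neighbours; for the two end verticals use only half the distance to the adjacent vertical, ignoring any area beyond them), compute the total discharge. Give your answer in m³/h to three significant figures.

6650 m³/h

w_1 = (0.82 − 0.00)/2 = 0.41 m; q_1 = 0.38 × 0.37 × 0.41 = 0.05765 m³/s
w_2 = (1.81 − 0.00)/2 = 0.905 m; q_2 = 0.52 × 0.89 × 0.905 = 0.4188 m³/s
w_3 = (2.04 − 0.82)/2 = 0.61 m; q_3 = 0.80 × 1.10 × 0.61 = 0.5368 m³/s
w_4 = (2.32 − 1.81)/2 = 0.255 m; q_4 = 0.59 × 1.06 × 0.255 = 0.1595 m³/s
w_5 = (2.60 − 2.04)/2 = 0.28 m; q_5 = 0.88 × 1.35 × 0.28 = 0.3326 m³/s
w_6 = (2.97 − 2.32)/2 = 0.325 m; q_6 = 0.62 × 0.79 × 0.325 = 0.1592 m³/s
w_7 = (3.43 − 2.60)/2 = 0.415 m; q_7 = 0.57 × 0.69 × 0.415 = 0.1632 m³/s
w_8 = (3.43 − 2.97)/2 = 0.23 m; q_8 = 0.28 × 0.29 × 0.23 = 0.01868 m³/s
Q = Σ qᵢ = 1.846 m³/s
= 1.846 × 3600 = 6647 m³/h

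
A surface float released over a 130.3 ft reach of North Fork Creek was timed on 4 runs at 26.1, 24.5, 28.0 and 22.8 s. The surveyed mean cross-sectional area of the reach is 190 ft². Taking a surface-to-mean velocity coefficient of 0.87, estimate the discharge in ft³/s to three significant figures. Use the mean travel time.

t̄ = (26.1 + 24.5 + 28.0 + 22.8) / 4 = 25.35 s
v_surface = L / t̄ = 130.3 / 25.35 = 5.140 ft/s
v_mean = 0.87 × 5.140 = 4.472 ft/s
Q = A × v_mean = 190 × 4.472 = 849.6 ft³/s

850 ft³/s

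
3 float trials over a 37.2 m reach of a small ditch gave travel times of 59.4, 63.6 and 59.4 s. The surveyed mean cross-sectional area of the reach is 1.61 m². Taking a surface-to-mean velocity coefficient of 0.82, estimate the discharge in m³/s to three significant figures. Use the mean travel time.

0.808 m³/s

t̄ = (59.4 + 63.6 + 59.4) / 3 = 60.8 s
v_surface = L / t̄ = 37.2 / 60.8 = 0.6118 m/s
v_mean = 0.82 × 0.6118 = 0.5017 m/s
Q = A × v_mean = 1.61 × 0.5017 = 0.8078 m³/s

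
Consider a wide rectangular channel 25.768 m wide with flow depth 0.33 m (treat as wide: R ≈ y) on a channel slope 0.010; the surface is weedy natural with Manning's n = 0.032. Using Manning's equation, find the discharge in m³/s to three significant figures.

12.7 m³/s

A = b·y = 25.768 × 0.33 = 8.503 m²
Wide channel: R ≈ y = 0.33 m
Q = (1/n)·A·R^(2/3)·S^(1/2) = (1/0.032) × 8.503 × 0.3300^(2/3) × 0.010^(1/2) = 12.69 m³/s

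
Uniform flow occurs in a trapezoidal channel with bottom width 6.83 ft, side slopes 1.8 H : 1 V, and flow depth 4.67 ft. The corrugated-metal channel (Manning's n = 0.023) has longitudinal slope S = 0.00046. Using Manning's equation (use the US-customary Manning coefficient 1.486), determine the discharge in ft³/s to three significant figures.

A = (b + z·y)·y = (6.83 + 1.8×4.67)×4.67 = 71.15 ft²
P = b + 2y√(1+z²) = 6.83 + 2×4.67×√(1+1.8²) = 26.06 ft
R = A/P = 71.15/26.06 = 2.730 ft
Q = (1.486/n)·A·R^(2/3)·S^(1/2) = (1.486/0.023) × 71.15 × 2.730^(2/3) × 0.00046^(1/2) = 192.6 ft³/s

193 ft³/s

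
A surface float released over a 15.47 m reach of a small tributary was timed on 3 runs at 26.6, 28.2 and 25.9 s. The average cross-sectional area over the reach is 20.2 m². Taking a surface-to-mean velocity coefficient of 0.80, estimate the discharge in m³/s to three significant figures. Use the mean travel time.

t̄ = (26.6 + 28.2 + 25.9) / 3 = 26.9 s
v_surface = L / t̄ = 15.47 / 26.9 = 0.5751 m/s
v_mean = 0.80 × 0.5751 = 0.4601 m/s
Q = A × v_mean = 20.2 × 0.4601 = 9.294 m³/s

9.29 m³/s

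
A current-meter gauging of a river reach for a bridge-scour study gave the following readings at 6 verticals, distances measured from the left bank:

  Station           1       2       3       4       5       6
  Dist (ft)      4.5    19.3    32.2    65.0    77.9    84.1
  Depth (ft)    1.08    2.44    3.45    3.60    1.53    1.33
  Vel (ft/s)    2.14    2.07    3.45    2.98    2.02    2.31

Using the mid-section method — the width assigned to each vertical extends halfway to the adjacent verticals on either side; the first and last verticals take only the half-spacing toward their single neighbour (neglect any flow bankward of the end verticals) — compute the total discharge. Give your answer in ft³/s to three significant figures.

w_1 = (19.3 − 4.5)/2 = 7.4 ft; q_1 = 2.14 × 1.08 × 7.4 = 17.10 ft³/s
w_2 = (32.2 − 4.5)/2 = 13.85 ft; q_2 = 2.07 × 2.44 × 13.85 = 69.95 ft³/s
w_3 = (65.0 − 19.3)/2 = 22.85 ft; q_3 = 3.45 × 3.45 × 22.85 = 272.0 ft³/s
w_4 = (77.9 − 32.2)/2 = 22.85 ft; q_4 = 2.98 × 3.60 × 22.85 = 245.1 ft³/s
w_5 = (84.1 − 65.0)/2 = 9.55 ft; q_5 = 2.02 × 1.53 × 9.55 = 29.52 ft³/s
w_6 = (84.1 − 77.9)/2 = 3.1 ft; q_6 = 2.31 × 1.33 × 3.1 = 9.524 ft³/s
Q = Σ qᵢ = 643.2 ft³/s

643 ft³/s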